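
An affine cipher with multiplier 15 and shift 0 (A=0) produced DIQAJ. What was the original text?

VEIAL

The inverse of 15 mod 26 is 7, since 15·7=105≡1. Apply D(y)=7·(y−0) mod 26:
D(3): 7·(3−0)=21 → V
I(8): 7·(8−0)=56≡4 → E
Q(16): 7·(16−0)=112≡8 → I
A(0): 7·(0−0)=0 → A
J(9): 7·(9−0)=63≡11 → L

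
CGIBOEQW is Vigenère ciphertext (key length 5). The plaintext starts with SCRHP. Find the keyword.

Subtract each crib letter from the matching ciphertext letter (mod 26):
C(2)−S(18)=-16≡10 → K
G(6)−C(2)=4 → E
I(8)−R(17)=-9≡17 → R
B(1)−H(7)=-6≡20 → U
O(14)−P(15)=-1≡25 → Z

KERUZ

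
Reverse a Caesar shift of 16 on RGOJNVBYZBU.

R(17): 17−16=1 → B
G(6): 6−16=-10≡16 → Q
O(14): 14−16=-2≡24 → Y
J(9): 9−16=-7≡19 → T
N(13): 13−16=-3≡23 → X
V(21): 21−16=5 → F
B(1): 1−16=-15≡11 → L
Y(24): 24−16=8 → I
Z(25): 25−16=9 → J
B(1): 1−16=-15≡11 → L
U(20): 20−16=4 → E

BQYTXFLIJLE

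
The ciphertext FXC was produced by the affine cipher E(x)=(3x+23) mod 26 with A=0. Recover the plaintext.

UAT

The inverse of 3 mod 26 is 9, since 3·9=27≡1. Apply D(y)=9·(y−23) mod 26:
F(5): 9·(5−23)=-162≡20 → U
X(23): 9·(23−23)=0 → A
C(2): 9·(2−23)=-189≡19 → T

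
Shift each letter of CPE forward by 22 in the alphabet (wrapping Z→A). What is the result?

C(2): 2+22=24 → Y
P(15): 15+22=37≡11 → L
E(4): 4+22=26≡0 → A

YLA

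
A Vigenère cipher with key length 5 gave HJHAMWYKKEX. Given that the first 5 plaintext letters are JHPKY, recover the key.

Subtract each crib letter from the matching ciphertext letter (mod 26):
H(7)−J(9)=-2≡24 → Y
J(9)−H(7)=2 → C
H(7)−P(15)=-8≡18 → S
A(0)−K(10)=-10≡16 → Q
M(12)−Y(24)=-12≡14 → O

YCSQO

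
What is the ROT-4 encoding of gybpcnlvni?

g(6): 6+4=10 → k
y(24): 24+4=28≡2 → c
b(1): 1+4=5 → f
p(15): 15+4=19 → t
c(2): 2+4=6 → g
n(13): 13+4=17 → r
l(11): 11+4=15 → p
v(21): 21+4=25 → z
n(13): 13+4=17 → r
i(8): 8+4=12 → m

kcftgrpzrm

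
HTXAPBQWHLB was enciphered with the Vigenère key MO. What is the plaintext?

Repeat the key across the ciphertext: MOMOMOMOMOM
H(7)−M(12): -5≡21 → V
T(19)−O(14): 5 → F
X(23)−M(12): 11 → L
A(0)−O(14): -14≡12 → M
P(15)−M(12): 3 → D
B(1)−O(14): -13≡13 → N
Q(16)−M(12): 4 → E
W(22)−O(14): 8 → I
H(7)−M(12): -5≡21 → V
L(11)−O(14): -3≡23 → X
B(1)−M(12): -11≡15 → P

VFLMDNEIVXP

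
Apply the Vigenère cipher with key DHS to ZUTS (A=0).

Repeat the key across the message: DHSD
Z(25)+D(3): 28≡2 → C
U(20)+H(7): 27≡1 → B
T(19)+S(18): 37≡11 → L
S(18)+D(3): 21 → V

CBLV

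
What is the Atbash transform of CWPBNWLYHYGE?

C(2) → X(23)
W(22) → D(3)
P(15) → K(10)
B(1) → Y(24)
N(13) → M(12)
W(22) → D(3)
L(11) → O(14)
Y(24) → B(1)
H(7) → S(18)
Y(24) → B(1)
G(6) → T(19)
E(4) → V(21)

XDKYMDOBSBTV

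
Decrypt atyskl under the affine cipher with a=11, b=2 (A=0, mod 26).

olcswp

The inverse of 11 mod 26 is 19, since 11·19=209≡1. Apply D(y)=19·(y−2) mod 26:
a(0): 19·(0−2)=-38≡14 → o
t(19): 19·(19−2)=323≡11 → l
y(24): 19·(24−2)=418≡2 → c
s(18): 19·(18−2)=304≡18 → s
k(10): 19·(10−2)=152≡22 → w
l(11): 19·(11−2)=171≡15 → p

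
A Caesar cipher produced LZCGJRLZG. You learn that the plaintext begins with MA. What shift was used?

25

From the crib: L(11)−M(12)=-1≡25, so the shift is 25.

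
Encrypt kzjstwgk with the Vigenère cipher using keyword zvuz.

judrsraj

Repeat the key across the message: zvuzzvuz
k(10)+z(25): 35≡9 → j
z(25)+v(21): 46≡20 → u
j(9)+u(20): 29≡3 → d
s(18)+z(25): 43≡17 → r
t(19)+z(25): 44≡18 → s
w(22)+v(21): 43≡17 → r
g(6)+u(20): 26≡0 → a
k(10)+z(25): 35≡9 → j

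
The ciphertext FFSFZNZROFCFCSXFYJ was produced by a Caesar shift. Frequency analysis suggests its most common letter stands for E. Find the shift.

The most frequent ciphertext letter is F (appears 6 times).
F is position 5; E is position 4.
Shift = 1.

1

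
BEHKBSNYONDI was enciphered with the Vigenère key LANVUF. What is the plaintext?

Repeat the key across the ciphertext: LANVUFLANVUF
B(1)−L(11): -10≡16 → Q
E(4)−A(0): 4 → E
H(7)−N(13): -6≡20 → U
K(10)−V(21): -11≡15 → P
B(1)−U(20): -19≡7 → H
S(18)−F(5): 13 → N
N(13)−L(11): 2 → C
Y(24)−A(0): 24 → Y
O(14)−N(13): 1 → B
N(13)−V(21): -8≡18 → S
D(3)−U(20): -17≡9 → J
I(8)−F(5): 3 → D

QEUPHNCYBSJD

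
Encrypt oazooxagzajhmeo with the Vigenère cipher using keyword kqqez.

Repeat the key across the message: kqqezkqqezkqqez
o(14)+k(10): 24 → y
a(0)+q(16): 16 → q
z(25)+q(16): 41≡15 → p
o(14)+e(4): 18 → s
o(14)+z(25): 39≡13 → n
x(23)+k(10): 33≡7 → h
a(0)+q(16): 16 → q
g(6)+q(16): 22 → w
z(25)+e(4): 29≡3 → d
a(0)+z(25): 25 → z
j(9)+k(10): 19 → t
h(7)+q(16): 23 → x
m(12)+q(16): 28≡2 → c
e(4)+e(4): 8 → i
o(14)+z(25): 39≡13 → n

yqpsnhqwdztxcin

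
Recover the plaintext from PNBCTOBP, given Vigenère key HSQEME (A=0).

IVLYHKUX

Repeat the key across the ciphertext: HSQEMEHS
P(15)−H(7): 8 → I
N(13)−S(18): -5≡21 → V
B(1)−Q(16): -15≡11 → L
C(2)−E(4): -2≡24 → Y
T(19)−M(12): 7 → H
O(14)−E(4): 10 → K
B(1)−H(7): -6≡20 → U
P(15)−S(18): -3≡23 → X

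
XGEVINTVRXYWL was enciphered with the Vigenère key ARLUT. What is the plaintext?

Repeat the key across the ciphertext: ARLUTARLUTARL
X(23)−A(0): 23 → X
G(6)−R(17): -11≡15 → P
E(4)−L(11): -7≡19 → T
V(21)−U(20): 1 → B
I(8)−T(19): -11≡15 → P
N(13)−A(0): 13 → N
T(19)−R(17): 2 → C
V(21)−L(11): 10 → K
R(17)−U(20): -3≡23 → X
X(23)−T(19): 4 → E
Y(24)−A(0): 24 → Y
W(22)−R(17): 5 → F
L(11)−L(11): 0 → A

XPTBPNCKXEYFA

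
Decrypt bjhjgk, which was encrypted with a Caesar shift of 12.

b(1): 1−12=-11≡15 → p
j(9): 9−12=-3≡23 → x
h(7): 7−12=-5≡21 → v
j(9): 9−12=-3≡23 → x
g(6): 6−12=-6≡20 → u
k(10): 10−12=-2≡24 → y

pxvxuy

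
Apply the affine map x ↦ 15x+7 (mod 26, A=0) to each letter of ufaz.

u(20): 15·20+7=307≡21 → v
f(5): 15·5+7=82≡4 → e
a(0): 15·0+7=7 → h
z(25): 15·25+7=382≡18 → s

vehs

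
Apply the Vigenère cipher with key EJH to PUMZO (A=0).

Repeat the key across the message: EJHEJ
P(15)+E(4): 19 → T
U(20)+J(9): 29≡3 → D
M(12)+H(7): 19 → T
Z(25)+E(4): 29≡3 → D
O(14)+J(9): 23 → X

TDTDX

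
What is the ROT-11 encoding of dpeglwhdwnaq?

d(3): 3+11=14 → o
p(15): 15+11=26≡0 → a
e(4): 4+11=15 → p
g(6): 6+11=17 → r
l(11): 11+11=22 → w
w(22): 22+11=33≡7 → h
h(7): 7+11=18 → s
d(3): 3+11=14 → o
w(22): 22+11=33≡7 → h
n(13): 13+11=24 → y
a(0): 0+11=11 → l
q(16): 16+11=27≡1 → b

oaprwhsohylb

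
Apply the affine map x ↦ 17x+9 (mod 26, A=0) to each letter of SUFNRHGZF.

S(18): 17·18+9=315≡3 → D
U(20): 17·20+9=349≡11 → L
F(5): 17·5+9=94≡16 → Q
N(13): 17·13+9=230≡22 → W
R(17): 17·17+9=298≡12 → M
H(7): 17·7+9=128≡24 → Y
G(6): 17·6+9=111≡7 → H
Z(25): 17·25+9=434≡18 → S
F(5): 17·5+9=94≡16 → Q

DLQWMYHSQ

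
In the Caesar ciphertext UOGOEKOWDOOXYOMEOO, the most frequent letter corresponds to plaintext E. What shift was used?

10

The most frequent ciphertext letter is O (appears 8 times).
O is position 14; E is position 4.
Shift = 10.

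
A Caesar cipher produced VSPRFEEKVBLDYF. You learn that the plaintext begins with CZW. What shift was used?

From the crib: V(21)−C(2)=19, so the shift is 19.

19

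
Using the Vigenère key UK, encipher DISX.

XSMH

Repeat the key across the message: UKUK
D(3)+U(20): 23 → X
I(8)+K(10): 18 → S
S(18)+U(20): 38≡12 → M
X(23)+K(10): 33≡7 → H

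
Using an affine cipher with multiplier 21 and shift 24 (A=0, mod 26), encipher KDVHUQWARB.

AJXPCWSYRT

K(10): 21·10+24=234≡0 → A
D(3): 21·3+24=87≡9 → J
V(21): 21·21+24=465≡23 → X
H(7): 21·7+24=171≡15 → P
U(20): 21·20+24=444≡2 → C
Q(16): 21·16+24=360≡22 → W
W(22): 21·22+24=486≡18 → S
A(0): 21·0+24=24 → Y
R(17): 21·17+24=381≡17 → R
B(1): 21·1+24=45≡19 → T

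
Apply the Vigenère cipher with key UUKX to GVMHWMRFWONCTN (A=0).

APWEQGBCQIXZNH

Repeat the key across the message: UUKXUUKXUUKXUU
G(6)+U(20): 26≡0 → A
V(21)+U(20): 41≡15 → P
M(12)+K(10): 22 → W
H(7)+X(23): 30≡4 → E
W(22)+U(20): 42≡16 → Q
M(12)+U(20): 32≡6 → G
R(17)+K(10): 27≡1 → B
F(5)+X(23): 28≡2 → C
W(22)+U(20): 42≡16 → Q
O(14)+U(20): 34≡8 → I
N(13)+K(10): 23 → X
C(2)+X(23): 25 → Z
T(19)+U(20): 39≡13 → N
N(13)+U(20): 33≡7 → H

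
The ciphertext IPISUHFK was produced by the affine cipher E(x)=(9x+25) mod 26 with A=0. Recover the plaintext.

The inverse of 9 mod 26 is 3, since 9·3=27≡1. Apply D(y)=3·(y−25) mod 26:
I(8): 3·(8−25)=-51≡1 → B
P(15): 3·(15−25)=-30≡22 → W
I(8): 3·(8−25)=-51≡1 → B
S(18): 3·(18−25)=-21≡5 → F
U(20): 3·(20−25)=-15≡11 → L
H(7): 3·(7−25)=-54≡24 → Y
F(5): 3·(5−25)=-60≡18 → S
K(10): 3·(10−25)=-45≡7 → H

BWBFLYSH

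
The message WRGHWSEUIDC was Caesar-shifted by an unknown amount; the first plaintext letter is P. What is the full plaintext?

PKZAPLXNBWV

From the crib: W(22)−P(15)=7, so the shift is 7.
Subtract 7 from each ciphertext letter:
W(22): 22−7=15 → P
R(17): 17−7=10 → K
G(6): 6−7=-1≡25 → Z
H(7): 7−7=0 → A
W(22): 22−7=15 → P
S(18): 18−7=11 → L
E(4): 4−7=-3≡23 → X
U(20): 20−7=13 → N
I(8): 8−7=1 → B
D(3): 3−7=-4≡22 → W
C(2): 2−7=-5≡21 → V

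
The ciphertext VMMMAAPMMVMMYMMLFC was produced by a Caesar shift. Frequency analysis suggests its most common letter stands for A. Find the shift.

The most frequent ciphertext letter is M (appears 9 times).
M is position 12; A is position 0.
Shift = 12.

12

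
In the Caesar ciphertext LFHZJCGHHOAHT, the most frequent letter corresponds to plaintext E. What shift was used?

3

The most frequent ciphertext letter is H (appears 4 times).
H is position 7; E is position 4.
Shift = 3.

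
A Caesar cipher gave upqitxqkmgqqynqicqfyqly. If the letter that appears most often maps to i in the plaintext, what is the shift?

The most frequent ciphertext letter is q (appears 7 times).
q is position 16; i is position 8.
Shift = 8.

8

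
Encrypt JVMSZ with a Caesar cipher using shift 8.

RDUAH

J(9): 9+8=17 → R
V(21): 21+8=29≡3 → D
M(12): 12+8=20 → U
S(18): 18+8=26≡0 → A
Z(25): 25+8=33≡7 → H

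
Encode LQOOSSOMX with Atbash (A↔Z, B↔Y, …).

L(11) → O(14)
Q(16) → J(9)
O(14) → L(11)
O(14) → L(11)
S(18) → H(7)
S(18) → H(7)
O(14) → L(11)
M(12) → N(13)
X(23) → C(2)

OJLLHHLNC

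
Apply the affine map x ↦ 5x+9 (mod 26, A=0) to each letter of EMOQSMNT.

E(4): 5·4+9=29≡3 → D
M(12): 5·12+9=69≡17 → R
O(14): 5·14+9=79≡1 → B
Q(16): 5·16+9=89≡11 → L
S(18): 5·18+9=99≡21 → V
M(12): 5·12+9=69≡17 → R
N(13): 5·13+9=74≡22 → W
T(19): 5·19+9=104≡0 → A

DRBLVRWA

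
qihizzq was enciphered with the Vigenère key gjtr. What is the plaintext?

kzortqx

Repeat the key across the ciphertext: gjtrgjt
q(16)−g(6): 10 → k
i(8)−j(9): -1≡25 → z
h(7)−t(19): -12≡14 → o
i(8)−r(17): -9≡17 → r
z(25)−g(6): 19 → t
z(25)−j(9): 16 → q
q(16)−t(19): -3≡23 → x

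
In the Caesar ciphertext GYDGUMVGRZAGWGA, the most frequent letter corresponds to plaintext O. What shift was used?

The most frequent ciphertext letter is G (appears 5 times).
G is position 6; O is position 14.
Shift = -8≡18.

18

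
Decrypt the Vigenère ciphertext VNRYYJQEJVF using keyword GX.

Repeat the key across the ciphertext: GXGXGXGXGXG
V(21)−G(6): 15 → P
N(13)−X(23): -10≡16 → Q
R(17)−G(6): 11 → L
Y(24)−X(23): 1 → B
Y(24)−G(6): 18 → S
J(9)−X(23): -14≡12 → M
Q(16)−G(6): 10 → K
E(4)−X(23): -19≡7 → H
J(9)−G(6): 3 → D
V(21)−X(23): -2≡24 → Y
F(5)−G(6): -1≡25 → Z

PQLBSMKHDYZ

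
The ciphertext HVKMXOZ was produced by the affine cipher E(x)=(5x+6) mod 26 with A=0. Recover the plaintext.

The inverse of 5 mod 26 is 21, since 5·21=105≡1. Apply D(y)=21·(y−6) mod 26:
H(7): 21·(7−6)=21 → V
V(21): 21·(21−6)=315≡3 → D
K(10): 21·(10−6)=84≡6 → G
M(12): 21·(12−6)=126≡22 → W
X(23): 21·(23−6)=357≡19 → T
O(14): 21·(14−6)=168≡12 → M
Z(25): 21·(25−6)=399≡9 → J

VDGWTMJ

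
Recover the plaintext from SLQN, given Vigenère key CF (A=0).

Repeat the key across the ciphertext: CFCF
S(18)−C(2): 16 → Q
L(11)−F(5): 6 → G
Q(16)−C(2): 14 → O
N(13)−F(5): 8 → I

QGOI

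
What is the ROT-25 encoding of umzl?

u(20): 20+25=45≡19 → t
m(12): 12+25=37≡11 → l
z(25): 25+25=50≡24 → y
l(11): 11+25=36≡10 → k

tlyk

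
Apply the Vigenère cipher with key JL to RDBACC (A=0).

AOKLLN

Repeat the key across the message: JLJLJL
R(17)+J(9): 26≡0 → A
D(3)+L(11): 14 → O
B(1)+J(9): 10 → K
A(0)+L(11): 11 → L
C(2)+J(9): 11 → L
C(2)+L(11): 13 → N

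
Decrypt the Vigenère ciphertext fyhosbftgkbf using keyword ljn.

upudjouktzss

Repeat the key across the ciphertext: ljnljnljnljn
f(5)−l(11): -6≡20 → u
y(24)−j(9): 15 → p
h(7)−n(13): -6≡20 → u
o(14)−l(11): 3 → d
s(18)−j(9): 9 → j
b(1)−n(13): -12≡14 → o
f(5)−l(11): -6≡20 → u
t(19)−j(9): 10 → k
g(6)−n(13): -7≡19 → t
k(10)−l(11): -1≡25 → z
b(1)−j(9): -8≡18 → s
f(5)−n(13): -8≡18 → s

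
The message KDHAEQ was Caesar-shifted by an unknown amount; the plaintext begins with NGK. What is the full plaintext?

NGKDHT

From the crib: K(10)−N(13)=-3≡23, so the shift is 23.
Subtract 23 from each ciphertext letter:
K(10): 10−23=-13≡13 → N
D(3): 3−23=-20≡6 → G
H(7): 7−23=-16≡10 → K
A(0): 0−23=-23≡3 → D
E(4): 4−23=-19≡7 → H
Q(16): 16−23=-7≡19 → T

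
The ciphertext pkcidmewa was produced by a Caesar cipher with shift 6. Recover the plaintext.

jewcxgyqu

p(15): 15−6=9 → j
k(10): 10−6=4 → e
c(2): 2−6=-4≡22 → w
i(8): 8−6=2 → c
d(3): 3−6=-3≡23 → x
m(12): 12−6=6 → g
e(4): 4−6=-2≡24 → y
w(22): 22−6=16 → q
a(0): 0−6=-6≡20 → u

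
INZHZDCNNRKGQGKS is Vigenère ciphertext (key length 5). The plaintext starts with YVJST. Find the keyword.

KSQPG

Subtract each crib letter from the matching ciphertext letter (mod 26):
I(8)−Y(24)=-16≡10 → K
N(13)−V(21)=-8≡18 → S
Z(25)−J(9)=16 → Q
H(7)−S(18)=-11≡15 → P
Z(25)−T(19)=6 → G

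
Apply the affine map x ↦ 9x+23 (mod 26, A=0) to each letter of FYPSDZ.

F(5): 9·5+23=68≡16 → Q
Y(24): 9·24+23=239≡5 → F
P(15): 9·15+23=158≡2 → C
S(18): 9·18+23=185≡3 → D
D(3): 9·3+23=50≡24 → Y
Z(25): 9·25+23=248≡14 → O

QFCDYO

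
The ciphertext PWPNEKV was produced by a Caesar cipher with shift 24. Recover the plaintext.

P(15): 15−24=-9≡17 → R
W(22): 22−24=-2≡24 → Y
P(15): 15−24=-9≡17 → R
N(13): 13−24=-11≡15 → P
E(4): 4−24=-20≡6 → G
K(10): 10−24=-14≡12 → M
V(21): 21−24=-3≡23 → X

RYRPGMX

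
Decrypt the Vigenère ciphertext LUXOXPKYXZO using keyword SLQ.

Repeat the key across the ciphertext: SLQSLQSLQSL
L(11)−S(18): -7≡19 → T
U(20)−L(11): 9 → J
X(23)−Q(16): 7 → H
O(14)−S(18): -4≡22 → W
X(23)−L(11): 12 → M
P(15)−Q(16): -1≡25 → Z
K(10)−S(18): -8≡18 → S
Y(24)−L(11): 13 → N
X(23)−Q(16): 7 → H
Z(25)−S(18): 7 → H
O(14)−L(11): 3 → D

TJHWMZSNHHD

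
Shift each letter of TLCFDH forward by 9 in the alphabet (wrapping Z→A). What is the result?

CULOMQ

T(19): 19+9=28≡2 → C
L(11): 11+9=20 → U
C(2): 2+9=11 → L
F(5): 5+9=14 → O
D(3): 3+9=12 → M
H(7): 7+9=16 → Q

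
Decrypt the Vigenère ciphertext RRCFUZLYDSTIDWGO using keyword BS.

QZBNTHKGCASQCEFW

Repeat the key across the ciphertext: BSBSBSBSBSBSBSBS
R(17)−B(1): 16 → Q
R(17)−S(18): -1≡25 → Z
C(2)−B(1): 1 → B
F(5)−S(18): -13≡13 → N
U(20)−B(1): 19 → T
Z(25)−S(18): 7 → H
L(11)−B(1): 10 → K
Y(24)−S(18): 6 → G
D(3)−B(1): 2 → C
S(18)−S(18): 0 → A
T(19)−B(1): 18 → S
I(8)−S(18): -10≡16 → Q
D(3)−B(1): 2 → C
W(22)−S(18): 4 → E
G(6)−B(1): 5 → F
O(14)−S(18): -4≡22 → W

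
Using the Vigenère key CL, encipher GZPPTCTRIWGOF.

Repeat the key across the message: CLCLCLCLCLCLC
G(6)+C(2): 8 → I
Z(25)+L(11): 36≡10 → K
P(15)+C(2): 17 → R
P(15)+L(11): 26≡0 → A
T(19)+C(2): 21 → V
C(2)+L(11): 13 → N
T(19)+C(2): 21 → V
R(17)+L(11): 28≡2 → C
I(8)+C(2): 10 → K
W(22)+L(11): 33≡7 → H
G(6)+C(2): 8 → I
O(14)+L(11): 25 → Z
F(5)+C(2): 7 → H

IKRAVNVCKHIZH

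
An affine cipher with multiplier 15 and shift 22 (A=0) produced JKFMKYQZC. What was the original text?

NULIUOKVQ

The inverse of 15 mod 26 is 7, since 15·7=105≡1. Apply D(y)=7·(y−22) mod 26:
J(9): 7·(9−22)=-91≡13 → N
K(10): 7·(10−22)=-84≡20 → U
F(5): 7·(5−22)=-119≡11 → L
M(12): 7·(12−22)=-70≡8 → I
K(10): 7·(10−22)=-84≡20 → U
Y(24): 7·(24−22)=14 → O
Q(16): 7·(16−22)=-42≡10 → K
Z(25): 7·(25−22)=21 → V
C(2): 7·(2−22)=-140≡16 → Q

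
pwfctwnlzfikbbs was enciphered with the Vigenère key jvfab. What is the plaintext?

Repeat the key across the ciphertext: jvfabjvfabjvfab
p(15)−j(9): 6 → g
w(22)−v(21): 1 → b
f(5)−f(5): 0 → a
c(2)−a(0): 2 → c
t(19)−b(1): 18 → s
w(22)−j(9): 13 → n
n(13)−v(21): -8≡18 → s
l(11)−f(5): 6 → g
z(25)−a(0): 25 → z
f(5)−b(1): 4 → e
i(8)−j(9): -1≡25 → z
k(10)−v(21): -11≡15 → p
b(1)−f(5): -4≡22 → w
b(1)−a(0): 1 → b
s(18)−b(1): 17 → r

gbacsnsgzezpwbr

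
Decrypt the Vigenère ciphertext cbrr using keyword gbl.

Repeat the key across the ciphertext: gblg
c(2)−g(6): -4≡22 → w
b(1)−b(1): 0 → a
r(17)−l(11): 6 → g
r(17)−g(6): 11 → l

wagl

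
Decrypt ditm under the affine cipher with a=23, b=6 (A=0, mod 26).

The inverse of 23 mod 26 is 17, since 23·17=391≡1. Apply D(y)=17·(y−6) mod 26:
d(3): 17·(3−6)=-51≡1 → b
i(8): 17·(8−6)=34≡8 → i
t(19): 17·(19−6)=221≡13 → n
m(12): 17·(12−6)=102≡24 → y

biny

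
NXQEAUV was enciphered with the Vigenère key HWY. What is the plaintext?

Repeat the key across the ciphertext: HWYHWYH
N(13)−H(7): 6 → G
X(23)−W(22): 1 → B
Q(16)−Y(24): -8≡18 → S
E(4)−H(7): -3≡23 → X
A(0)−W(22): -22≡4 → E
U(20)−Y(24): -4≡22 → W
V(21)−H(7): 14 → O

GBSXEWO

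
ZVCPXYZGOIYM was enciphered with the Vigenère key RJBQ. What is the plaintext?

Repeat the key across the ciphertext: RJBQRJBQRJBQ
Z(25)−R(17): 8 → I
V(21)−J(9): 12 → M
C(2)−B(1): 1 → B
P(15)−Q(16): -1≡25 → Z
X(23)−R(17): 6 → G
Y(24)−J(9): 15 → P
Z(25)−B(1): 24 → Y
G(6)−Q(16): -10≡16 → Q
O(14)−R(17): -3≡23 → X
I(8)−J(9): -1≡25 → Z
Y(24)−B(1): 23 → X
M(12)−Q(16): -4≡22 → W

IMBZGPYQXZXW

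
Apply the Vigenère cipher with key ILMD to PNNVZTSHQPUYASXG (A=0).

Repeat the key across the message: ILMDILMDILMDILMD
P(15)+I(8): 23 → X
N(13)+L(11): 24 → Y
N(13)+M(12): 25 → Z
V(21)+D(3): 24 → Y
Z(25)+I(8): 33≡7 → H
T(19)+L(11): 30≡4 → E
S(18)+M(12): 30≡4 → E
H(7)+D(3): 10 → K
Q(16)+I(8): 24 → Y
P(15)+L(11): 26≡0 → A
U(20)+M(12): 32≡6 → G
Y(24)+D(3): 27≡1 → B
A(0)+I(8): 8 → I
S(18)+L(11): 29≡3 → D
X(23)+M(12): 35≡9 → J
G(6)+D(3): 9 → J

XYZYHEEKYAGBIDJJ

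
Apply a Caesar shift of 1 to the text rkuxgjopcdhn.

r(17): 17+1=18 → s
k(10): 10+1=11 → l
u(20): 20+1=21 → v
x(23): 23+1=24 → y
g(6): 6+1=7 → h
j(9): 9+1=10 → k
o(14): 14+1=15 → p
p(15): 15+1=16 → q
c(2): 2+1=3 → d
d(3): 3+1=4 → e
h(7): 7+1=8 → i
n(13): 13+1=14 → o

slvyhkpqdeio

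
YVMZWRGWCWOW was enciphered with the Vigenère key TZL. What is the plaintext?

Repeat the key across the ciphertext: TZLTZLTZLTZL
Y(24)−T(19): 5 → F
V(21)−Z(25): -4≡22 → W
M(12)−L(11): 1 → B
Z(25)−T(19): 6 → G
W(22)−Z(25): -3≡23 → X
R(17)−L(11): 6 → G
G(6)−T(19): -13≡13 → N
W(22)−Z(25): -3≡23 → X
C(2)−L(11): -9≡17 → R
W(22)−T(19): 3 → D
O(14)−Z(25): -11≡15 → P
W(22)−L(11): 11 → L

FWBGXGNXRDPL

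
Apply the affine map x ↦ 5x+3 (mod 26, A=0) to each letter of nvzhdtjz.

n(13): 5·13+3=68≡16 → q
v(21): 5·21+3=108≡4 → e
z(25): 5·25+3=128≡24 → y
h(7): 5·7+3=38≡12 → m
d(3): 5·3+3=18 → s
t(19): 5·19+3=98≡20 → u
j(9): 5·9+3=48≡22 → w
z(25): 5·25+3=128≡24 → y

qeymsuwy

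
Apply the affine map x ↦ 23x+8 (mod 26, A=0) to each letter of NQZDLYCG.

VMLZBOCQ

N(13): 23·13+8=307≡21 → V
Q(16): 23·16+8=376≡12 → M
Z(25): 23·25+8=583≡11 → L
D(3): 23·3+8=77≡25 → Z
L(11): 23·11+8=261≡1 → B
Y(24): 23·24+8=560≡14 → O
C(2): 23·2+8=54≡2 → C
G(6): 23·6+8=146≡16 → Q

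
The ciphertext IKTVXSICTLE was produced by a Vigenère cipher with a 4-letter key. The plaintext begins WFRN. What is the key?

MFCI

Subtract each crib letter from the matching ciphertext letter (mod 26):
I(8)−W(22)=-14≡12 → M
K(10)−F(5)=5 → F
T(19)−R(17)=2 → C
V(21)−N(13)=8 → I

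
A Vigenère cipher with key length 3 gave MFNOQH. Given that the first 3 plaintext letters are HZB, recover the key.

FGM

Subtract each crib letter from the matching ciphertext letter (mod 26):
M(12)−H(7)=5 → F
F(5)−Z(25)=-20≡6 → G
N(13)−B(1)=12 → M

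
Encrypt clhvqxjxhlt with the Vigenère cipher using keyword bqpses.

dbwnupknwdx

Repeat the key across the message: bqpsesbqpse
c(2)+b(1): 3 → d
l(11)+q(16): 27≡1 → b
h(7)+p(15): 22 → w
v(21)+s(18): 39≡13 → n
q(16)+e(4): 20 → u
x(23)+s(18): 41≡15 → p
j(9)+b(1): 10 → k
x(23)+q(16): 39≡13 → n
h(7)+p(15): 22 → w
l(11)+s(18): 29≡3 → d
t(19)+e(4): 23 → x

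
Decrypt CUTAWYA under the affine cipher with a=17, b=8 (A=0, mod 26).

SQTYKEY

The inverse of 17 mod 26 is 23, since 17·23=391≡1. Apply D(y)=23·(y−8) mod 26:
C(2): 23·(2−8)=-138≡18 → S
U(20): 23·(20−8)=276≡16 → Q
T(19): 23·(19−8)=253≡19 → T
A(0): 23·(0−8)=-184≡24 → Y
W(22): 23·(22−8)=322≡10 → K
Y(24): 23·(24−8)=368≡4 → E
A(0): 23·(0−8)=-184≡24 → Y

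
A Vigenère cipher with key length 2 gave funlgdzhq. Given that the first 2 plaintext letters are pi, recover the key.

qm

Subtract each crib letter from the matching ciphertext letter (mod 26):
f(5)−p(15)=-10≡16 → q
u(20)−i(8)=12 → m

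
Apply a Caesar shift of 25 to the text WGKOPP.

VFJNOO

W(22): 22+25=47≡21 → V
G(6): 6+25=31≡5 → F
K(10): 10+25=35≡9 → J
O(14): 14+25=39≡13 → N
P(15): 15+25=40≡14 → O
P(15): 15+25=40≡14 → O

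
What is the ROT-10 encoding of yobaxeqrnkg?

iylkhoabxuq

y(24): 24+10=34≡8 → i
o(14): 14+10=24 → y
b(1): 1+10=11 → l
a(0): 0+10=10 → k
x(23): 23+10=33≡7 → h
e(4): 4+10=14 → o
q(16): 16+10=26≡0 → a
r(17): 17+10=27≡1 → b
n(13): 13+10=23 → x
k(10): 10+10=20 → u
g(6): 6+10=16 → q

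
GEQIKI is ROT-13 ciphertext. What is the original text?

TRDVXV

G(6): 6−13=-7≡19 → T
E(4): 4−13=-9≡17 → R
Q(16): 16−13=3 → D
I(8): 8−13=-5≡21 → V
K(10): 10−13=-3≡23 → X
I(8): 8−13=-5≡21 → V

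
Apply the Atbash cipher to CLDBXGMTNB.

C(2) → X(23)
L(11) → O(14)
D(3) → W(22)
B(1) → Y(24)
X(23) → C(2)
G(6) → T(19)
M(12) → N(13)
T(19) → G(6)
N(13) → M(12)
B(1) → Y(24)

XOWYCTNGMY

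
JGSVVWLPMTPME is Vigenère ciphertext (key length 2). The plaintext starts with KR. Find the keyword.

Subtract each crib letter from the matching ciphertext letter (mod 26):
J(9)−K(10)=-1≡25 → Z
G(6)−R(17)=-11≡15 → P

ZP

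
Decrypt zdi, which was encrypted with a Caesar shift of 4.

z(25): 25−4=21 → v
d(3): 3−4=-1≡25 → z
i(8): 8−4=4 → e

vze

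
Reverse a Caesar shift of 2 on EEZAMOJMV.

E(4): 4−2=2 → C
E(4): 4−2=2 → C
Z(25): 25−2=23 → X
A(0): 0−2=-2≡24 → Y
M(12): 12−2=10 → K
O(14): 14−2=12 → M
J(9): 9−2=7 → H
M(12): 12−2=10 → K
V(21): 21−2=19 → T

CCXYKMHKT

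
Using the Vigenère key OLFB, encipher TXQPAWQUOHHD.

HIVQOHVVCSME

Repeat the key across the message: OLFBOLFBOLFB
T(19)+O(14): 33≡7 → H
X(23)+L(11): 34≡8 → I
Q(16)+F(5): 21 → V
P(15)+B(1): 16 → Q
A(0)+O(14): 14 → O
W(22)+L(11): 33≡7 → H
Q(16)+F(5): 21 → V
U(20)+B(1): 21 → V
O(14)+O(14): 28≡2 → C
H(7)+L(11): 18 → S
H(7)+F(5): 12 → M
D(3)+B(1): 4 → E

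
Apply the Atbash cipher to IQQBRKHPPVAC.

RJJYIPSKKEZX

I(8) → R(17)
Q(16) → J(9)
Q(16) → J(9)
B(1) → Y(24)
R(17) → I(8)
K(10) → P(15)
H(7) → S(18)
P(15) → K(10)
P(15) → K(10)
V(21) → E(4)
A(0) → Z(25)
C(2) → X(23)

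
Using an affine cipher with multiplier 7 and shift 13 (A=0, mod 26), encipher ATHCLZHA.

A(0): 7·0+13=13 → N
T(19): 7·19+13=146≡16 → Q
H(7): 7·7+13=62≡10 → K
C(2): 7·2+13=27≡1 → B
L(11): 7·11+13=90≡12 → M
Z(25): 7·25+13=188≡6 → G
H(7): 7·7+13=62≡10 → K
A(0): 7·0+13=13 → N

NQKBMGKN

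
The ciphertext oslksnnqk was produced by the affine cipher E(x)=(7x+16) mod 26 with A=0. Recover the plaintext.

wedoehhao

The inverse of 7 mod 26 is 15, since 7·15=105≡1. Apply D(y)=15·(y−16) mod 26:
o(14): 15·(14−16)=-30≡22 → w
s(18): 15·(18−16)=30≡4 → e
l(11): 15·(11−16)=-75≡3 → d
k(10): 15·(10−16)=-90≡14 → o
s(18): 15·(18−16)=30≡4 → e
n(13): 15·(13−16)=-45≡7 → h
n(13): 15·(13−16)=-45≡7 → h
q(16): 15·(16−16)=0 → a
k(10): 15·(10−16)=-90≡14 → o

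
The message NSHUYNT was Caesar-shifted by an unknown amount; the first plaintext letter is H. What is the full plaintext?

HMBOSHN

From the crib: N(13)−H(7)=6, so the shift is 6.
Subtract 6 from each ciphertext letter:
N(13): 13−6=7 → H
S(18): 18−6=12 → M
H(7): 7−6=1 → B
U(20): 20−6=14 → O
Y(24): 24−6=18 → S
N(13): 13−6=7 → H
T(19): 19−6=13 → N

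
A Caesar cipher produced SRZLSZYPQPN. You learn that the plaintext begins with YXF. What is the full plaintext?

YXFRYFEVWVT

From the crib: S(18)−Y(24)=-6≡20, so the shift is 20.
Subtract 20 from each ciphertext letter:
S(18): 18−20=-2≡24 → Y
R(17): 17−20=-3≡23 → X
Z(25): 25−20=5 → F
L(11): 11−20=-9≡17 → R
S(18): 18−20=-2≡24 → Y
Z(25): 25−20=5 → F
Y(24): 24−20=4 → E
P(15): 15−20=-5≡21 → V
Q(16): 16−20=-4≡22 → W
P(15): 15−20=-5≡21 → V
N(13): 13−20=-7≡19 → T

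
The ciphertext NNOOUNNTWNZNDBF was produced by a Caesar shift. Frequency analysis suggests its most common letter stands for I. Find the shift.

5

The most frequent ciphertext letter is N (appears 6 times).
N is position 13; I is position 8.
Shift = 5.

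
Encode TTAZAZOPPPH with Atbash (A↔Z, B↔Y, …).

GGZAZALKKKS

T(19) → G(6)
T(19) → G(6)
A(0) → Z(25)
Z(25) → A(0)
A(0) → Z(25)
Z(25) → A(0)
O(14) → L(11)
P(15) → K(10)
P(15) → K(10)
P(15) → K(10)
H(7) → S(18)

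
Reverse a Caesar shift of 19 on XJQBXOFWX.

EQXIEVMDE

X(23): 23−19=4 → E
J(9): 9−19=-10≡16 → Q
Q(16): 16−19=-3≡23 → X
B(1): 1−19=-18≡8 → I
X(23): 23−19=4 → E
O(14): 14−19=-5≡21 → V
F(5): 5−19=-14≡12 → M
W(22): 22−19=3 → D
X(23): 23−19=4 → E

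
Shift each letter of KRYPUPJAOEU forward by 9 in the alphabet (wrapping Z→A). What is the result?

K(10): 10+9=19 → T
R(17): 17+9=26≡0 → A
Y(24): 24+9=33≡7 → H
P(15): 15+9=24 → Y
U(20): 20+9=29≡3 → D
P(15): 15+9=24 → Y
J(9): 9+9=18 → S
A(0): 0+9=9 → J
O(14): 14+9=23 → X
E(4): 4+9=13 → N
U(20): 20+9=29≡3 → D

TAHYDYSJXND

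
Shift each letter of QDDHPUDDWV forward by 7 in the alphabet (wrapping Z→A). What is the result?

XKKOWBKKDC

Q(16): 16+7=23 → X
D(3): 3+7=10 → K
D(3): 3+7=10 → K
H(7): 7+7=14 → O
P(15): 15+7=22 → W
U(20): 20+7=27≡1 → B
D(3): 3+7=10 → K
D(3): 3+7=10 → K
W(22): 22+7=29≡3 → D
V(21): 21+7=28≡2 → C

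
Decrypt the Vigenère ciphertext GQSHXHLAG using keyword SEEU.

Repeat the key across the ciphertext: SEEUSEEUS
G(6)−S(18): -12≡14 → O
Q(16)−E(4): 12 → M
S(18)−E(4): 14 → O
H(7)−U(20): -13≡13 → N
X(23)−S(18): 5 → F
H(7)−E(4): 3 → D
L(11)−E(4): 7 → H
A(0)−U(20): -20≡6 → G
G(6)−S(18): -12≡14 → O

OMONFDHGO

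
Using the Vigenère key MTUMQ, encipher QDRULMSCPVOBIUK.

Repeat the key across the message: MTUMQMTUMQMTUMQ
Q(16)+M(12): 28≡2 → C
D(3)+T(19): 22 → W
R(17)+U(20): 37≡11 → L
U(20)+M(12): 32≡6 → G
L(11)+Q(16): 27≡1 → B
M(12)+M(12): 24 → Y
S(18)+T(19): 37≡11 → L
C(2)+U(20): 22 → W
P(15)+M(12): 27≡1 → B
V(21)+Q(16): 37≡11 → L
O(14)+M(12): 26≡0 → A
B(1)+T(19): 20 → U
I(8)+U(20): 28≡2 → C
U(20)+M(12): 32≡6 → G
K(10)+Q(16): 26≡0 → A

CWLGBYLWBLAUCGA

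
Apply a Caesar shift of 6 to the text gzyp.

mfev

g(6): 6+6=12 → m
z(25): 25+6=31≡5 → f
y(24): 24+6=30≡4 → e
p(15): 15+6=21 → v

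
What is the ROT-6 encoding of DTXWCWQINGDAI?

D(3): 3+6=9 → J
T(19): 19+6=25 → Z
X(23): 23+6=29≡3 → D
W(22): 22+6=28≡2 → C
C(2): 2+6=8 → I
W(22): 22+6=28≡2 → C
Q(16): 16+6=22 → W
I(8): 8+6=14 → O
N(13): 13+6=19 → T
G(6): 6+6=12 → M
D(3): 3+6=9 → J
A(0): 0+6=6 → G
I(8): 8+6=14 → O

JZDCICWOTMJGO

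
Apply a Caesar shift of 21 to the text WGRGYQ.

RBMBTL

W(22): 22+21=43≡17 → R
G(6): 6+21=27≡1 → B
R(17): 17+21=38≡12 → M
G(6): 6+21=27≡1 → B
Y(24): 24+21=45≡19 → T
Q(16): 16+21=37≡11 → L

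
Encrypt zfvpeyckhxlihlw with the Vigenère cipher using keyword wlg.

vqblpeyvntwodwc

Repeat the key across the message: wlgwlgwlgwlgwlg
z(25)+w(22): 47≡21 → v
f(5)+l(11): 16 → q
v(21)+g(6): 27≡1 → b
p(15)+w(22): 37≡11 → l
e(4)+l(11): 15 → p
y(24)+g(6): 30≡4 → e
c(2)+w(22): 24 → y
k(10)+l(11): 21 → v
h(7)+g(6): 13 → n
x(23)+w(22): 45≡19 → t
l(11)+l(11): 22 → w
i(8)+g(6): 14 → o
h(7)+w(22): 29≡3 → d
l(11)+l(11): 22 → w
w(22)+g(6): 28≡2 → c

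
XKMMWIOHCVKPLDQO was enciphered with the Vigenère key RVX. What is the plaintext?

Repeat the key across the ciphertext: RVXRVXRVXRVXRVXR
X(23)−R(17): 6 → G
K(10)−V(21): -11≡15 → P
M(12)−X(23): -11≡15 → P
M(12)−R(17): -5≡21 → V
W(22)−V(21): 1 → B
I(8)−X(23): -15≡11 → L
O(14)−R(17): -3≡23 → X
H(7)−V(21): -14≡12 → M
C(2)−X(23): -21≡5 → F
V(21)−R(17): 4 → E
K(10)−V(21): -11≡15 → P
P(15)−X(23): -8≡18 → S
L(11)−R(17): -6≡20 → U
D(3)−V(21): -18≡8 → I
Q(16)−X(23): -7≡19 → T
O(14)−R(17): -3≡23 → X

GPPVBLXMFEPSUITX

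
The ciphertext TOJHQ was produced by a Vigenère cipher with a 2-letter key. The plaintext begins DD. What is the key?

QL

Subtract each crib letter from the matching ciphertext letter (mod 26):
T(19)−D(3)=16 → Q
O(14)−D(3)=11 → L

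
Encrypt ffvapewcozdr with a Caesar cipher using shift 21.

f(5): 5+21=26≡0 → a
f(5): 5+21=26≡0 → a
v(21): 21+21=42≡16 → q
a(0): 0+21=21 → v
p(15): 15+21=36≡10 → k
e(4): 4+21=25 → z
w(22): 22+21=43≡17 → r
c(2): 2+21=23 → x
o(14): 14+21=35≡9 → j
z(25): 25+21=46≡20 → u
d(3): 3+21=24 → y
r(17): 17+21=38≡12 → m

aaqvkzrxjuym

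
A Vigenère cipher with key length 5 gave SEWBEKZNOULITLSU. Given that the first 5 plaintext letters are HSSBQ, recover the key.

LMEAO

Subtract each crib letter from the matching ciphertext letter (mod 26):
S(18)−H(7)=11 → L
E(4)−S(18)=-14≡12 → M
W(22)−S(18)=4 → E
B(1)−B(1)=0 → A
E(4)−Q(16)=-12≡14 → O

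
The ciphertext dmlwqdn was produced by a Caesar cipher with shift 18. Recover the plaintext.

d(3): 3−18=-15≡11 → l
m(12): 12−18=-6≡20 → u
l(11): 11−18=-7≡19 → t
w(22): 22−18=4 → e
q(16): 16−18=-2≡24 → y
d(3): 3−18=-15≡11 → l
n(13): 13−18=-5≡21 → v

luteylv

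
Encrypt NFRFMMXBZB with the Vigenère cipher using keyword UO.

HTLTGARPTP

Repeat the key across the message: UOUOUOUOUO
N(13)+U(20): 33≡7 → H
F(5)+O(14): 19 → T
R(17)+U(20): 37≡11 → L
F(5)+O(14): 19 → T
M(12)+U(20): 32≡6 → G
M(12)+O(14): 26≡0 → A
X(23)+U(20): 43≡17 → R
B(1)+O(14): 15 → P
Z(25)+U(20): 45≡19 → T
B(1)+O(14): 15 → P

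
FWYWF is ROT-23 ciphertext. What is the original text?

F(5): 5−23=-18≡8 → I
W(22): 22−23=-1≡25 → Z
Y(24): 24−23=1 → B
W(22): 22−23=-1≡25 → Z
F(5): 5−23=-18≡8 → I

IZBZI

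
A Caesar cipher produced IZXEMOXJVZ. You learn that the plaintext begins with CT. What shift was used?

From the crib: I(8)−C(2)=6, so the shift is 6.

6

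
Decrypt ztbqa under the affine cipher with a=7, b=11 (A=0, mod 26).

The inverse of 7 mod 26 is 15, since 7·15=105≡1. Apply D(y)=15·(y−11) mod 26:
z(25): 15·(25−11)=210≡2 → c
t(19): 15·(19−11)=120≡16 → q
b(1): 15·(1−11)=-150≡6 → g
q(16): 15·(16−11)=75≡23 → x
a(0): 15·(0−11)=-165≡17 → r

cqgxr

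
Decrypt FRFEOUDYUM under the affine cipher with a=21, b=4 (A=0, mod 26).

The inverse of 21 mod 26 is 5, since 21·5=105≡1. Apply D(y)=5·(y−4) mod 26:
F(5): 5·(5−4)=5 → F
R(17): 5·(17−4)=65≡13 → N
F(5): 5·(5−4)=5 → F
E(4): 5·(4−4)=0 → A
O(14): 5·(14−4)=50≡24 → Y
U(20): 5·(20−4)=80≡2 → C
D(3): 5·(3−4)=-5≡21 → V
Y(24): 5·(24−4)=100≡22 → W
U(20): 5·(20−4)=80≡2 → C
M(12): 5·(12−4)=40≡14 → O

FNFAYCVWCO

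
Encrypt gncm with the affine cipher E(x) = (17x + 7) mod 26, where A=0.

fupd

g(6): 17·6+7=109≡5 → f
n(13): 17·13+7=228≡20 → u
c(2): 17·2+7=41≡15 → p
m(12): 17·12+7=211≡3 → d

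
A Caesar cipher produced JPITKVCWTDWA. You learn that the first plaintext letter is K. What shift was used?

25

From the crib: J(9)−K(10)=-1≡25, so the shift is 25.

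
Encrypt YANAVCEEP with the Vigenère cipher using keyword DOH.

BOUDJJHSW

Repeat the key across the message: DOHDOHDOH
Y(24)+D(3): 27≡1 → B
A(0)+O(14): 14 → O
N(13)+H(7): 20 → U
A(0)+D(3): 3 → D
V(21)+O(14): 35≡9 → J
C(2)+H(7): 9 → J
E(4)+D(3): 7 → H
E(4)+O(14): 18 → S
P(15)+H(7): 22 → W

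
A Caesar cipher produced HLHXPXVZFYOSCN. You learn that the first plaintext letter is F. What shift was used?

From the crib: H(7)−F(5)=2, so the shift is 2.

2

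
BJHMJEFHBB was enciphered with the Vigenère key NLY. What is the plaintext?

OYJZYGSWDO

Repeat the key across the ciphertext: NLYNLYNLYN
B(1)−N(13): -12≡14 → O
J(9)−L(11): -2≡24 → Y
H(7)−Y(24): -17≡9 → J
M(12)−N(13): -1≡25 → Z
J(9)−L(11): -2≡24 → Y
E(4)−Y(24): -20≡6 → G
F(5)−N(13): -8≡18 → S
H(7)−L(11): -4≡22 → W
B(1)−Y(24): -23≡3 → D
B(1)−N(13): -12≡14 → O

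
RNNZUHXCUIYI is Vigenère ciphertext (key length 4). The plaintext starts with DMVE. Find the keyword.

Subtract each crib letter from the matching ciphertext letter (mod 26):
R(17)−D(3)=14 → O
N(13)−M(12)=1 → B
N(13)−V(21)=-8≡18 → S
Z(25)−E(4)=21 → V

OBSV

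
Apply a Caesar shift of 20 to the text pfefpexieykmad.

p(15): 15+20=35≡9 → j
f(5): 5+20=25 → z
e(4): 4+20=24 → y
f(5): 5+20=25 → z
p(15): 15+20=35≡9 → j
e(4): 4+20=24 → y
x(23): 23+20=43≡17 → r
i(8): 8+20=28≡2 → c
e(4): 4+20=24 → y
y(24): 24+20=44≡18 → s
k(10): 10+20=30≡4 → e
m(12): 12+20=32≡6 → g
a(0): 0+20=20 → u
d(3): 3+20=23 → x

jzyzjyrcysegux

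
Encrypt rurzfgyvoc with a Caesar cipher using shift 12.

r(17): 17+12=29≡3 → d
u(20): 20+12=32≡6 → g
r(17): 17+12=29≡3 → d
z(25): 25+12=37≡11 → l
f(5): 5+12=17 → r
g(6): 6+12=18 → s
y(24): 24+12=36≡10 → k
v(21): 21+12=33≡7 → h
o(14): 14+12=26≡0 → a
c(2): 2+12=14 → o

dgdlrskhao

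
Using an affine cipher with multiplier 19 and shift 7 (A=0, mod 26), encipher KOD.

K(10): 19·10+7=197≡15 → P
O(14): 19·14+7=273≡13 → N
D(3): 19·3+7=64≡12 → M

PNM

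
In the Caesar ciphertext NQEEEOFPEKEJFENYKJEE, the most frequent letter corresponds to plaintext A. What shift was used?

The most frequent ciphertext letter is E (appears 8 times).
E is position 4; A is position 0.
Shift = 4.

4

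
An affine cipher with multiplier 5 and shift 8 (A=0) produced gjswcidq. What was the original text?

kvcieazm

The inverse of 5 mod 26 is 21, since 5·21=105≡1. Apply D(y)=21·(y−8) mod 26:
g(6): 21·(6−8)=-42≡10 → k
j(9): 21·(9−8)=21 → v
s(18): 21·(18−8)=210≡2 → c
w(22): 21·(22−8)=294≡8 → i
c(2): 21·(2−8)=-126≡4 → e
i(8): 21·(8−8)=0 → a
d(3): 21·(3−8)=-105≡25 → z
q(16): 21·(16−8)=168≡12 → m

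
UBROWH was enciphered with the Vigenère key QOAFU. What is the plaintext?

Repeat the key across the ciphertext: QOAFUQ
U(20)−Q(16): 4 → E
B(1)−O(14): -13≡13 → N
R(17)−A(0): 17 → R
O(14)−F(5): 9 → J
W(22)−U(20): 2 → C
H(7)−Q(16): -9≡17 → R

ENRJCR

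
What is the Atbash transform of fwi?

udr

f(5) → u(20)
w(22) → d(3)
i(8) → r(17)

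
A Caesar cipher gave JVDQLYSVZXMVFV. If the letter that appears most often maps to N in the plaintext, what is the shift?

The most frequent ciphertext letter is V (appears 4 times).
V is position 21; N is position 13.
Shift = 8.

8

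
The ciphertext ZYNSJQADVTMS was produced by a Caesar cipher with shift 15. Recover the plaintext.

KJYDUBLOGEXD

Z(25): 25−15=10 → K
Y(24): 24−15=9 → J
N(13): 13−15=-2≡24 → Y
S(18): 18−15=3 → D
J(9): 9−15=-6≡20 → U
Q(16): 16−15=1 → B
A(0): 0−15=-15≡11 → L
D(3): 3−15=-12≡14 → O
V(21): 21−15=6 → G
T(19): 19−15=4 → E
M(12): 12−15=-3≡23 → X
S(18): 18−15=3 → D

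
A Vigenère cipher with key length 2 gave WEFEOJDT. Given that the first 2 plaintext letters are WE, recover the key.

AA

Subtract each crib letter from the matching ciphertext letter (mod 26):
W(22)−W(22)=0 → A
E(4)−E(4)=0 → A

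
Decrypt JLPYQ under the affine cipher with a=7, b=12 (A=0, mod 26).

The inverse of 7 mod 26 is 15, since 7·15=105≡1. Apply D(y)=15·(y−12) mod 26:
J(9): 15·(9−12)=-45≡7 → H
L(11): 15·(11−12)=-15≡11 → L
P(15): 15·(15−12)=45≡19 → T
Y(24): 15·(24−12)=180≡24 → Y
Q(16): 15·(16−12)=60≡8 → I

HLTYI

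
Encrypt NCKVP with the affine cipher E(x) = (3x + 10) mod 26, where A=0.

N(13): 3·13+10=49≡23 → X
C(2): 3·2+10=16 → Q
K(10): 3·10+10=40≡14 → O
V(21): 3·21+10=73≡21 → V
P(15): 3·15+10=55≡3 → D

XQOVD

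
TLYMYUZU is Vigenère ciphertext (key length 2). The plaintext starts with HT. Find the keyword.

MS

Subtract each crib letter from the matching ciphertext letter (mod 26):
T(19)−H(7)=12 → M
L(11)−T(19)=-8≡18 → S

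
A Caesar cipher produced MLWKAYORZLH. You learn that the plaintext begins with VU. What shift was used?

From the crib: M(12)−V(21)=-9≡17, so the shift is 17.

17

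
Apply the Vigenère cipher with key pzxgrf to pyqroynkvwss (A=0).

Repeat the key across the message: pzxgrfpzxgrf
p(15)+p(15): 30≡4 → e
y(24)+z(25): 49≡23 → x
q(16)+x(23): 39≡13 → n
r(17)+g(6): 23 → x
o(14)+r(17): 31≡5 → f
y(24)+f(5): 29≡3 → d
n(13)+p(15): 28≡2 → c
k(10)+z(25): 35≡9 → j
v(21)+x(23): 44≡18 → s
w(22)+g(6): 28≡2 → c
s(18)+r(17): 35≡9 → j
s(18)+f(5): 23 → x

exnxfdcjscjx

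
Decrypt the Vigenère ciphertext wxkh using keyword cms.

ulsf

Repeat the key across the ciphertext: cmsc
w(22)−c(2): 20 → u
x(23)−m(12): 11 → l
k(10)−s(18): -8≡18 → s
h(7)−c(2): 5 → f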